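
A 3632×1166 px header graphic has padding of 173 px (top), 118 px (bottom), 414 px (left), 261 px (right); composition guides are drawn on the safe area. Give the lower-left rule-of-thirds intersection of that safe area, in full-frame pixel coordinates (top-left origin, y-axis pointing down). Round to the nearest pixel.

(1400, 756)

Content width = 3632 − 414 − 261 = 2957 px; content height = 1166 − 173 − 118 = 875 px.
Lower-left is one-third across and two-thirds down within the safe area.
x = 414 + 1 × 2957/3 = 414 + 985.67 ≈ 1400
y = 173 + 2 × 875/3 = 173 + 583.33 ≈ 756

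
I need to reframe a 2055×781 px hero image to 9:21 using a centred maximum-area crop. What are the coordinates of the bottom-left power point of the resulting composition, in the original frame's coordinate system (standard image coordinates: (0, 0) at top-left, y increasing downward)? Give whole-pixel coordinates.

2055/781 > 9/21, so the 9:21 crop keeps the full height 781 and trims width to 781 × 9/21 = 334.71 px.
Left offset = (2055 − 334.71)/2 = 860.14 px; top offset = 0.
Bottom-left is one-third across and two-thirds down within the crop:
x = 860.14 + 1 × 334.71/3 ≈ 972; y = 0.00 + 2 × 781.00/3 ≈ 521.

(972, 521)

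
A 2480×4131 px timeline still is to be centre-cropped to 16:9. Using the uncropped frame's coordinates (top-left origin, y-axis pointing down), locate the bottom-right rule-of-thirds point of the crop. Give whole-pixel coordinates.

(1653, 2298)

2480/4131 < 16/9, so the 16:9 crop keeps the full width 2480 and trims height to 2480 × 9/16 = 1395.00 px.
Top offset = (4131 − 1395.00)/2 = 1368.00 px; left offset = 0.
Bottom-right is two-thirds across and two-thirds down within the crop:
x = 0.00 + 2 × 2480.00/3 ≈ 1653; y = 1368.00 + 2 × 1395.00/3 ≈ 2298.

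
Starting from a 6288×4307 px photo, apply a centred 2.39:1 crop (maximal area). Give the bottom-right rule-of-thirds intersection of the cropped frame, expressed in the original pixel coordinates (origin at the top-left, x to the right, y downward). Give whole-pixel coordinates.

6288/4307 < 2.39/1, so the 2.39:1 crop keeps the full width 6288 and trims height to 6288 × 1/2.39 = 2630.96 px.
Top offset = (4307 − 2630.96)/2 = 838.02 px; left offset = 0.
Bottom-right is two-thirds across and two-thirds down within the crop:
x = 0.00 + 2 × 6288.00/3 ≈ 4192; y = 838.02 + 2 × 2630.96/3 ≈ 2592.

(4192, 2592)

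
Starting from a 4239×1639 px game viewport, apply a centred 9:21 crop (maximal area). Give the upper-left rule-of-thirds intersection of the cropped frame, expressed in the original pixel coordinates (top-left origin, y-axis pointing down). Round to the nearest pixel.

x = 2002 px, y = 546 px

4239/1639 > 9/21, so the 9:21 crop keeps the full height 1639 and trims width to 1639 × 9/21 = 702.43 px.
Left offset = (4239 − 702.43)/2 = 1768.29 px; top offset = 0.
Upper-left is one-third across and one-third down within the crop:
x = 1768.29 + 1 × 702.43/3 ≈ 2002; y = 0.00 + 1 × 1639.00/3 ≈ 546.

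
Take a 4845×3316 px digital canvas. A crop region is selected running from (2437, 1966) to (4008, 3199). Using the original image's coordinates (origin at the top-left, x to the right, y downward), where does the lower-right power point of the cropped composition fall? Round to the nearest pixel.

Crop width = 4008 − 2437 = 1571 px; one third is 523.67 px.
Crop height = 3199 − 1966 = 1233 px; one third is 411.00 px.
The lower-right point is two-thirds across and two-thirds down within the crop:
x = 2437 + 2 × 523.67 ≈ 3484; y = 1966 + 2 × 411.00 ≈ 2788.

(3484, 2788)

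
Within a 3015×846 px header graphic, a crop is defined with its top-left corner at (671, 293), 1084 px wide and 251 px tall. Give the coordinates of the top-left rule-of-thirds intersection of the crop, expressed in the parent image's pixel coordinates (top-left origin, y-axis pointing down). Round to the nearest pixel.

(1032, 377)

One third of the crop width 1084 is 361.33 px.
One third of the crop height 251 is 83.67 px.
The top-left point is one-third across and one-third down within the crop:
x = 671 + 1 × 361.33 ≈ 1032; y = 293 + 1 × 83.67 ≈ 377.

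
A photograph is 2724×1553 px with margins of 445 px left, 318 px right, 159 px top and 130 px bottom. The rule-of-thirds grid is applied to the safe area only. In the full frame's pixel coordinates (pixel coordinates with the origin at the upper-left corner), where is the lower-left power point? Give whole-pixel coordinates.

Content width = 2724 − 445 − 318 = 1961 px; content height = 1553 − 159 − 130 = 1264 px.
Lower-left is one-third across and two-thirds down within the safe area.
x = 445 + 1 × 1961/3 = 445 + 653.67 ≈ 1099
y = 159 + 2 × 1264/3 = 159 + 842.67 ≈ 1002

(1099, 1002)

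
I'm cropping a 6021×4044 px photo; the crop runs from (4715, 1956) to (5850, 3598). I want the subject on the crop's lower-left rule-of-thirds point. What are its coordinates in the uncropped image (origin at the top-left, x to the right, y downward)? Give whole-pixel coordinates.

Crop width = 5850 − 4715 = 1135 px; one third is 378.33 px.
Crop height = 3598 − 1956 = 1642 px; one third is 547.33 px.
The lower-left point is one-third across and two-thirds down within the crop:
x = 4715 + 1 × 378.33 ≈ 5093; y = 1956 + 2 × 547.33 ≈ 3051.

x = 5093 px, y = 3051 px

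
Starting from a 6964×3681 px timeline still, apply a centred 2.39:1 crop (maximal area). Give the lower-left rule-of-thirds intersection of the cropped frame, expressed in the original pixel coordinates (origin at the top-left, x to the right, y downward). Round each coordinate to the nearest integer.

6964/3681 < 2.39/1, so the 2.39:1 crop keeps the full width 6964 and trims height to 6964 × 1/2.39 = 2913.81 px.
Top offset = (3681 − 2913.81)/2 = 383.60 px; left offset = 0.
Lower-left is one-third across and two-thirds down within the crop:
x = 0.00 + 1 × 6964.00/3 ≈ 2321; y = 383.60 + 2 × 2913.81/3 ≈ 2326.

(2321, 2326)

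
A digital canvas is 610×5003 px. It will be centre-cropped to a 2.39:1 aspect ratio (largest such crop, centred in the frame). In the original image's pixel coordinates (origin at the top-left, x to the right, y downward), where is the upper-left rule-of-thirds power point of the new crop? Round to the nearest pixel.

(203, 2459)

610/5003 < 2.39/1, so the 2.39:1 crop keeps the full width 610 and trims height to 610 × 1/2.39 = 255.23 px.
Top offset = (5003 − 255.23)/2 = 2373.88 px; left offset = 0.
Upper-left is one-third across and one-third down within the crop:
x = 0.00 + 1 × 610.00/3 ≈ 203; y = 2373.88 + 1 × 255.23/3 ≈ 2459.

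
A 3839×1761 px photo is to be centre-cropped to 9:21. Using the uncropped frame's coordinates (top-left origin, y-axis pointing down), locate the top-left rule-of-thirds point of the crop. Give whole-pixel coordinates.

3839/1761 > 9/21, so the 9:21 crop keeps the full height 1761 and trims width to 1761 × 9/21 = 754.71 px.
Left offset = (3839 − 754.71)/2 = 1542.14 px; top offset = 0.
Top-left is one-third across and one-third down within the crop:
x = 1542.14 + 1 × 754.71/3 ≈ 1794; y = 0.00 + 1 × 1761.00/3 ≈ 587.

(1794, 587)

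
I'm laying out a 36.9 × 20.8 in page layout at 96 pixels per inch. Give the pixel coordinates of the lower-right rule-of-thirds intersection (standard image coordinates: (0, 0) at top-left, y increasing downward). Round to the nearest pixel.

In pixels the canvas is 36.9 × 96 = 3542.4 wide and 20.8 × 96 = 1996.8 tall.
The lower-right point is two-thirds across and two-thirds down:
x = 2 × 3542.4/3 ≈ 2362; y = 2 × 1996.8/3 ≈ 1331.

x = 2362 px, y = 1331 px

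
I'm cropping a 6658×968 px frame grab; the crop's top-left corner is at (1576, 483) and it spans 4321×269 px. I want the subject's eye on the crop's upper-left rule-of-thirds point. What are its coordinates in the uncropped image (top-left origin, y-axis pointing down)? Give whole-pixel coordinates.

x = 3016 px, y = 573 px

One third of the crop width 4321 is 1440.33 px.
One third of the crop height 269 is 89.67 px.
The upper-left point is one-third across and one-third down within the crop:
x = 1576 + 1 × 1440.33 ≈ 3016; y = 483 + 1 × 89.67 ≈ 573.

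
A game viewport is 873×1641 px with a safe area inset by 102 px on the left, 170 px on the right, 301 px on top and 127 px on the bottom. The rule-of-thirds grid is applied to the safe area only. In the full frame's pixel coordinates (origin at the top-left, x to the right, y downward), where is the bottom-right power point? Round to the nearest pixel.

(503, 1110)

Content width = 873 − 102 − 170 = 601 px; content height = 1641 − 301 − 127 = 1213 px.
Bottom-right is two-thirds across and two-thirds down within the safe area.
x = 102 + 2 × 601/3 = 102 + 400.67 ≈ 503
y = 301 + 2 × 1213/3 = 301 + 808.67 ≈ 1110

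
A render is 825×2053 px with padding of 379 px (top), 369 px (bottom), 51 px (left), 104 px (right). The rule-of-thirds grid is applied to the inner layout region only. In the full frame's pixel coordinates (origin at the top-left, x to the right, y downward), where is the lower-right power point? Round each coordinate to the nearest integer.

Content width = 825 − 51 − 104 = 670 px; content height = 2053 − 379 − 369 = 1305 px.
Lower-right is two-thirds across and two-thirds down within the inner layout region.
x = 51 + 2 × 670/3 = 51 + 446.67 ≈ 498
y = 379 + 2 × 1305/3 = 379 + 870.00 ≈ 1249

x = 498 px, y = 1249 px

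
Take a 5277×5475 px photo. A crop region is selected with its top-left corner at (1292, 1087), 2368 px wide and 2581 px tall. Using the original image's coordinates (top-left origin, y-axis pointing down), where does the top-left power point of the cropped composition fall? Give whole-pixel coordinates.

One third of the crop width 2368 is 789.33 px.
One third of the crop height 2581 is 860.33 px.
The top-left point is one-third across and one-third down within the crop:
x = 1292 + 1 × 789.33 ≈ 2081; y = 1087 + 1 × 860.33 ≈ 1947.

(2081, 1947)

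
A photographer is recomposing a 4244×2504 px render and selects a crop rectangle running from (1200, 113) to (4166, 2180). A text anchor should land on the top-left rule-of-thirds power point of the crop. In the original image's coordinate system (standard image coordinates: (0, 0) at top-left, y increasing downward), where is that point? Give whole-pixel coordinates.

(2189, 802)

Crop width = 4166 − 1200 = 2966 px; one third is 988.67 px.
Crop height = 2180 − 113 = 2067 px; one third is 689.00 px.
The top-left point is one-third across and one-third down within the crop:
x = 1200 + 1 × 988.67 ≈ 2189; y = 113 + 1 × 689.00 ≈ 802.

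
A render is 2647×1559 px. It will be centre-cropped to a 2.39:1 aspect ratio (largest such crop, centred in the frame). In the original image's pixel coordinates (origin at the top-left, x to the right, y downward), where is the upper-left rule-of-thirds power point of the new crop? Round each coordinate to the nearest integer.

2647/1559 < 2.39/1, so the 2.39:1 crop keeps the full width 2647 and trims height to 2647 × 1/2.39 = 1107.53 px.
Top offset = (1559 − 1107.53)/2 = 225.73 px; left offset = 0.
Upper-left is one-third across and one-third down within the crop:
x = 0.00 + 1 × 2647.00/3 ≈ 882; y = 225.73 + 1 × 1107.53/3 ≈ 595.

(882, 595)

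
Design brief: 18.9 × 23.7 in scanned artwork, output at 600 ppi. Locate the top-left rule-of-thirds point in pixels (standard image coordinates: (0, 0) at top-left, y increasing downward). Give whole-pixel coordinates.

In pixels the canvas is 18.9 × 600 = 11340 wide and 23.7 × 600 = 14220 tall.
The top-left point is one-third across and one-third down:
x = 1 × 11340/3 ≈ 3780; y = 1 × 14220/3 ≈ 4740.

x = 3780 px, y = 4740 px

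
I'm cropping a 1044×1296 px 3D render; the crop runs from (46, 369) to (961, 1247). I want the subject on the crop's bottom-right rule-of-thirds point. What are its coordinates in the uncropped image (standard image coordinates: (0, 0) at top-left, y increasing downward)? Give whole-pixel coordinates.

Crop width = 961 − 46 = 915 px; one third is 305.00 px.
Crop height = 1247 − 369 = 878 px; one third is 292.67 px.
The bottom-right point is two-thirds across and two-thirds down within the crop:
x = 46 + 2 × 305.00 ≈ 656; y = 369 + 2 × 292.67 ≈ 954.

x = 656 px, y = 954 px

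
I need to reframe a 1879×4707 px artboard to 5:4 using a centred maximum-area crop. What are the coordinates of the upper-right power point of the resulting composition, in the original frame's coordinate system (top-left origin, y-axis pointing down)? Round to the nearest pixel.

x = 1253 px, y = 2103 px

1879/4707 < 5/4, so the 5:4 crop keeps the full width 1879 and trims height to 1879 × 4/5 = 1503.20 px.
Top offset = (4707 − 1503.20)/2 = 1601.90 px; left offset = 0.
Upper-right is two-thirds across and one-third down within the crop:
x = 0.00 + 2 × 1879.00/3 ≈ 1253; y = 1601.90 + 1 × 1503.20/3 ≈ 2103.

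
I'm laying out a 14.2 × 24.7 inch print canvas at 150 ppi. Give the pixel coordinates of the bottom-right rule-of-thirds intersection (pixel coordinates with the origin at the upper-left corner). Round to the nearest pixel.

In pixels the canvas is 14.2 × 150 = 2130 wide and 24.7 × 150 = 3705 tall.
The bottom-right point is two-thirds across and two-thirds down:
x = 2 × 2130/3 ≈ 1420; y = 2 × 3705/3 ≈ 2470.

(1420, 2470)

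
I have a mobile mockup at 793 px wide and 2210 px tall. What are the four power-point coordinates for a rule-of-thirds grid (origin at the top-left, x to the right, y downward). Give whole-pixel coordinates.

One third of 793 is 264.33; one third of 2210 is 736.67.
Vertical third lines at x = 264 and x = 529; horizontal third lines at y = 737 and y = 1473.

(264, 737), (529, 737), (264, 1473), (529, 1473)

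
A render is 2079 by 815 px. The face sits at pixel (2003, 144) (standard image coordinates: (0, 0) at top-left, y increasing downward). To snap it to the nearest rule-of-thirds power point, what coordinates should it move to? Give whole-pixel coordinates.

Third lines: x ∈ {693, 1386}, y ∈ {272, 543}.
2003 is closer to x = 1386; 144 is closer to y = 272.
So the nearest intersection is the upper-right power point.

x = 1386 px, y = 272 px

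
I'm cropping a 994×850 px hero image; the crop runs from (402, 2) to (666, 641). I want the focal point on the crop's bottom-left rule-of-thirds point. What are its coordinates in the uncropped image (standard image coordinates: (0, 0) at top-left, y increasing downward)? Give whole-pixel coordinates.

(490, 428)

Crop width = 666 − 402 = 264 px; one third is 88.00 px.
Crop height = 641 − 2 = 639 px; one third is 213.00 px.
The bottom-left point is one-third across and two-thirds down within the crop:
x = 402 + 1 × 88.00 ≈ 490; y = 2 + 2 × 213.00 ≈ 428.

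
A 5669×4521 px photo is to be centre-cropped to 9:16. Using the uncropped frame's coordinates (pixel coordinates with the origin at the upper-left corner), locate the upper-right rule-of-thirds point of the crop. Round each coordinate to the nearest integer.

5669/4521 > 9/16, so the 9:16 crop keeps the full height 4521 and trims width to 4521 × 9/16 = 2543.06 px.
Left offset = (5669 − 2543.06)/2 = 1562.97 px; top offset = 0.
Upper-right is two-thirds across and one-third down within the crop:
x = 1562.97 + 2 × 2543.06/3 ≈ 3258; y = 0.00 + 1 × 4521.00/3 ≈ 1507.

(3258, 1507)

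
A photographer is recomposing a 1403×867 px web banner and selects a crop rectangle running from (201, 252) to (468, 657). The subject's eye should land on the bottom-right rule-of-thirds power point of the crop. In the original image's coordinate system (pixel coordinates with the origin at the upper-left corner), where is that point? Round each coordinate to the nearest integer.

Crop width = 468 − 201 = 267 px; one third is 89.00 px.
Crop height = 657 − 252 = 405 px; one third is 135.00 px.
The bottom-right point is two-thirds across and two-thirds down within the crop:
x = 201 + 2 × 89.00 ≈ 379; y = 252 + 2 × 135.00 ≈ 522.

(379, 522)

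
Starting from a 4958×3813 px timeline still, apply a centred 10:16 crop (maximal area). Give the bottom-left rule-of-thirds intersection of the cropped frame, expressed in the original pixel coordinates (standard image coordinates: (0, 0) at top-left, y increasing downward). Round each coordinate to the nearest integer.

4958/3813 > 10/16, so the 10:16 crop keeps the full height 3813 and trims width to 3813 × 10/16 = 2383.12 px.
Left offset = (4958 − 2383.12)/2 = 1287.44 px; top offset = 0.
Bottom-left is one-third across and two-thirds down within the crop:
x = 1287.44 + 1 × 2383.12/3 ≈ 2082; y = 0.00 + 2 × 3813.00/3 ≈ 2542.

(2082, 2542)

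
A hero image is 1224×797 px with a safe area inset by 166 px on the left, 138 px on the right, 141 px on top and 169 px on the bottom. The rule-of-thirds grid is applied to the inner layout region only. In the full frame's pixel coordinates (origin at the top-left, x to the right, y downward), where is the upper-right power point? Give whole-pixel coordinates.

Content width = 1224 − 166 − 138 = 920 px; content height = 797 − 141 − 169 = 487 px.
Upper-right is two-thirds across and one-third down within the inner layout region.
x = 166 + 2 × 920/3 = 166 + 613.33 ≈ 779
y = 141 + 1 × 487/3 = 141 + 162.33 ≈ 303

(779, 303)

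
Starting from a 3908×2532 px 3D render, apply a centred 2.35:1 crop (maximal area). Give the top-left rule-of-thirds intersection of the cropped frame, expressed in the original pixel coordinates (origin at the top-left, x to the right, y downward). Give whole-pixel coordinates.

3908/2532 < 2.35/1, so the 2.35:1 crop keeps the full width 3908 and trims height to 3908 × 1/2.35 = 1662.98 px.
Top offset = (2532 − 1662.98)/2 = 434.51 px; left offset = 0.
Top-left is one-third across and one-third down within the crop:
x = 0.00 + 1 × 3908.00/3 ≈ 1303; y = 434.51 + 1 × 1662.98/3 ≈ 989.

x = 1303 px, y = 989 px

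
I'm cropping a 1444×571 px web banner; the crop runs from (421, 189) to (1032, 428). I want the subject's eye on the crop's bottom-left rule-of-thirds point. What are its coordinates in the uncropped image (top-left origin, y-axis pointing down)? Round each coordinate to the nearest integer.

(625, 348)

Crop width = 1032 − 421 = 611 px; one third is 203.67 px.
Crop height = 428 − 189 = 239 px; one third is 79.67 px.
The bottom-left point is one-third across and two-thirds down within the crop:
x = 421 + 1 × 203.67 ≈ 625; y = 189 + 2 × 79.67 ≈ 348.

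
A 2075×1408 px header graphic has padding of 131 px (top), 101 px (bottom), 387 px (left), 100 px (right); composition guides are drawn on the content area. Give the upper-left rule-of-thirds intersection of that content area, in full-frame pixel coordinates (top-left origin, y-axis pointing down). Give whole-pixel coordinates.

(916, 523)

Content width = 2075 − 387 − 100 = 1588 px; content height = 1408 − 131 − 101 = 1176 px.
Upper-left is one-third across and one-third down within the content area.
x = 387 + 1 × 1588/3 = 387 + 529.33 ≈ 916
y = 131 + 1 × 1176/3 = 131 + 392.00 ≈ 523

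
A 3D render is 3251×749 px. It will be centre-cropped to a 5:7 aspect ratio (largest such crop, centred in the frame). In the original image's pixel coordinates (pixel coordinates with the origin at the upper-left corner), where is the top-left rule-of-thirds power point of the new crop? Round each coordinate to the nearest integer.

3251/749 > 5/7, so the 5:7 crop keeps the full height 749 and trims width to 749 × 5/7 = 535.00 px.
Left offset = (3251 − 535.00)/2 = 1358.00 px; top offset = 0.
Top-left is one-third across and one-third down within the crop:
x = 1358.00 + 1 × 535.00/3 ≈ 1536; y = 0.00 + 1 × 749.00/3 ≈ 250.

x = 1536 px, y = 250 px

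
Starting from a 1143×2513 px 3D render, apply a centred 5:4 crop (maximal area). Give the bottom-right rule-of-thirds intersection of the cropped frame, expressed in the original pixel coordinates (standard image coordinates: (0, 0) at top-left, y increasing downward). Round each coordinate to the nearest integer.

1143/2513 < 5/4, so the 5:4 crop keeps the full width 1143 and trims height to 1143 × 4/5 = 914.40 px.
Top offset = (2513 − 914.40)/2 = 799.30 px; left offset = 0.
Bottom-right is two-thirds across and two-thirds down within the crop:
x = 0.00 + 2 × 1143.00/3 ≈ 762; y = 799.30 + 2 × 914.40/3 ≈ 1409.

x = 762 px, y = 1409 px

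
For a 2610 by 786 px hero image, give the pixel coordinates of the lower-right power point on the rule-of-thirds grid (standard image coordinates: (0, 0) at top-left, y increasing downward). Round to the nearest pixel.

(1740, 524)

The lower-right point sits two-thirds of the way across and two-thirds of the way down.
x = 2 × 2610/3 ≈ 1740; y = 2 × 786/3 ≈ 524.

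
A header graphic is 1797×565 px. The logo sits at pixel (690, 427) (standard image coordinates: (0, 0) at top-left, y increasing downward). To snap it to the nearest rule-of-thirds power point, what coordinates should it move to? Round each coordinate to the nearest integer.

Third lines: x ∈ {599, 1198}, y ∈ {188, 377}.
690 is closer to x = 599; 427 is closer to y = 377.
So the nearest intersection is the lower-left power point.

(599, 377)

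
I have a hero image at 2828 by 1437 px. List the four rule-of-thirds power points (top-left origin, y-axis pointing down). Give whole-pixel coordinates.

(943, 479), (1885, 479), (943, 958), (1885, 958)

One third of 2828 is 942.67; one third of 1437 is 479.
Vertical third lines at x = 943 and x = 1885; horizontal third lines at y = 479 and y = 958.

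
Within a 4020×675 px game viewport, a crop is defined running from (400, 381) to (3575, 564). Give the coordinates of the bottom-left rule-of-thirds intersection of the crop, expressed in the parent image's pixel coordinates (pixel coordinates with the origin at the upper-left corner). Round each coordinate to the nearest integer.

Crop width = 3575 − 400 = 3175 px; one third is 1058.33 px.
Crop height = 564 − 381 = 183 px; one third is 61.00 px.
The bottom-left point is one-third across and two-thirds down within the crop:
x = 400 + 1 × 1058.33 ≈ 1458; y = 381 + 2 × 61.00 ≈ 503.

(1458, 503)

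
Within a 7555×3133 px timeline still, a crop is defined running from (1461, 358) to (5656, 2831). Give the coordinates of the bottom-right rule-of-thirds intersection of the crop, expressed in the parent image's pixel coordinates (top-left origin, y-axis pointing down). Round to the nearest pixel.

Crop width = 5656 − 1461 = 4195 px; one third is 1398.33 px.
Crop height = 2831 − 358 = 2473 px; one third is 824.33 px.
The bottom-right point is two-thirds across and two-thirds down within the crop:
x = 1461 + 2 × 1398.33 ≈ 4258; y = 358 + 2 × 824.33 ≈ 2007.

x = 4258 px, y = 2007 px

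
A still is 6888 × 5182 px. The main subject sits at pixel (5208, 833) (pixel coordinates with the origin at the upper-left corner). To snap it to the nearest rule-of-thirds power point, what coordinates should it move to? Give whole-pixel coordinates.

Third lines: x ∈ {2296, 4592}, y ∈ {1727, 3455}.
5208 is closer to x = 4592; 833 is closer to y = 1727.
So the nearest intersection is the upper-right power point.

(4592, 1727)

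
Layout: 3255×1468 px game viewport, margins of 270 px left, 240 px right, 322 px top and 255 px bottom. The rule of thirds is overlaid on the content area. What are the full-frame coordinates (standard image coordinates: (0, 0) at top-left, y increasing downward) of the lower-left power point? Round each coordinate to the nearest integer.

(1185, 916)

Content width = 3255 − 270 − 240 = 2745 px; content height = 1468 − 322 − 255 = 891 px.
Lower-left is one-third across and two-thirds down within the content area.
x = 270 + 1 × 2745/3 = 270 + 915.00 ≈ 1185
y = 322 + 2 × 891/3 = 322 + 594.00 ≈ 916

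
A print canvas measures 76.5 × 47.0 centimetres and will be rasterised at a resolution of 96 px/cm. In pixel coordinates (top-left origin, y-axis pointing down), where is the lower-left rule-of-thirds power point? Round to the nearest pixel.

(2448, 3008)

In pixels the canvas is 76.5 × 96 = 7344 wide and 47.0 × 96 = 4512 tall.
The lower-left point is one-third across and two-thirds down:
x = 1 × 7344/3 ≈ 2448; y = 2 × 4512/3 ≈ 3008.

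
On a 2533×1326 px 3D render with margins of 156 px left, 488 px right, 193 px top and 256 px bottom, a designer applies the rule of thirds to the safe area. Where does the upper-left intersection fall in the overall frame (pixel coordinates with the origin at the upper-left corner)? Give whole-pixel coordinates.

x = 786 px, y = 485 px

Content width = 2533 − 156 − 488 = 1889 px; content height = 1326 − 193 − 256 = 877 px.
Upper-left is one-third across and one-third down within the safe area.
x = 156 + 1 × 1889/3 = 156 + 629.67 ≈ 786
y = 193 + 1 × 877/3 = 193 + 292.33 ≈ 485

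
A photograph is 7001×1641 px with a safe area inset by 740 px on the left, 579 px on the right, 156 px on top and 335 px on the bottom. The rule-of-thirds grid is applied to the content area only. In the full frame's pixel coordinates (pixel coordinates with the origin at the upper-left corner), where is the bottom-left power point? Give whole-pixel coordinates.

(2634, 923)

Content width = 7001 − 740 − 579 = 5682 px; content height = 1641 − 156 − 335 = 1150 px.
Bottom-left is one-third across and two-thirds down within the content area.
x = 740 + 1 × 5682/3 = 740 + 1894.00 ≈ 2634
y = 156 + 2 × 1150/3 = 156 + 766.67 ≈ 923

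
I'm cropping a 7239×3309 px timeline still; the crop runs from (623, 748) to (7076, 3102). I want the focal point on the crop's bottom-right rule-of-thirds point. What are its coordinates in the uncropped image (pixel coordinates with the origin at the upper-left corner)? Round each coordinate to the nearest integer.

Crop width = 7076 − 623 = 6453 px; one third is 2151.00 px.
Crop height = 3102 − 748 = 2354 px; one third is 784.67 px.
The bottom-right point is two-thirds across and two-thirds down within the crop:
x = 623 + 2 × 2151.00 ≈ 4925; y = 748 + 2 × 784.67 ≈ 2317.

x = 4925 px, y = 2317 px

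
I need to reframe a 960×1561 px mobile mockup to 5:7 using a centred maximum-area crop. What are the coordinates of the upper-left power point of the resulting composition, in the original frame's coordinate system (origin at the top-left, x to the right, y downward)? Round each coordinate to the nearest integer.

960/1561 < 5/7, so the 5:7 crop keeps the full width 960 and trims height to 960 × 7/5 = 1344.00 px.
Top offset = (1561 − 1344.00)/2 = 108.50 px; left offset = 0.
Upper-left is one-third across and one-third down within the crop:
x = 0.00 + 1 × 960.00/3 ≈ 320; y = 108.50 + 1 × 1344.00/3 ≈ 557.

(320, 557)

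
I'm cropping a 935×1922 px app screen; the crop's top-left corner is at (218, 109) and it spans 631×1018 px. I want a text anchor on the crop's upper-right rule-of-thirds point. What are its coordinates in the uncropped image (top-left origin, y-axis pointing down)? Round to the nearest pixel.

One third of the crop width 631 is 210.33 px.
One third of the crop height 1018 is 339.33 px.
The upper-right point is two-thirds across and one-third down within the crop:
x = 218 + 2 × 210.33 ≈ 639; y = 109 + 1 × 339.33 ≈ 448.

x = 639 px, y = 448 px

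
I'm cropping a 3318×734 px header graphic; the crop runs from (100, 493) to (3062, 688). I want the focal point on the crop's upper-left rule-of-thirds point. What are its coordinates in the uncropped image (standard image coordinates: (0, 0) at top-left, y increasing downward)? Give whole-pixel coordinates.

Crop width = 3062 − 100 = 2962 px; one third is 987.33 px.
Crop height = 688 − 493 = 195 px; one third is 65.00 px.
The upper-left point is one-third across and one-third down within the crop:
x = 100 + 1 × 987.33 ≈ 1087; y = 493 + 1 × 65.00 ≈ 558.

x = 1087 px, y = 558 px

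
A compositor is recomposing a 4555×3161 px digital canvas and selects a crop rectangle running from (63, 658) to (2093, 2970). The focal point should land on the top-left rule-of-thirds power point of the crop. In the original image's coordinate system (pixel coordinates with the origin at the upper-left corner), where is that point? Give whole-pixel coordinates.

(740, 1429)

Crop width = 2093 − 63 = 2030 px; one third is 676.67 px.
Crop height = 2970 − 658 = 2312 px; one third is 770.67 px.
The top-left point is one-third across and one-third down within the crop:
x = 63 + 1 × 676.67 ≈ 740; y = 658 + 1 × 770.67 ≈ 1429.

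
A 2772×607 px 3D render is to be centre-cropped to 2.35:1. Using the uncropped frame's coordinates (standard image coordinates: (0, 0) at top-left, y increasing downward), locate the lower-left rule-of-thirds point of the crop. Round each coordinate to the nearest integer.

(1148, 405)

2772/607 > 2.35/1, so the 2.35:1 crop keeps the full height 607 and trims width to 607 × 2.35/1 = 1426.45 px.
Left offset = (2772 − 1426.45)/2 = 672.77 px; top offset = 0.
Lower-left is one-third across and two-thirds down within the crop:
x = 672.77 + 1 × 1426.45/3 ≈ 1148; y = 0.00 + 2 × 607.00/3 ≈ 405.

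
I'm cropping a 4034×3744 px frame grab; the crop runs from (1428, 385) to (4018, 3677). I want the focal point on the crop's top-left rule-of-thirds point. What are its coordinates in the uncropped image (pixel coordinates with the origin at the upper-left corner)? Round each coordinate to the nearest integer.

x = 2291 px, y = 1482 px

Crop width = 4018 − 1428 = 2590 px; one third is 863.33 px.
Crop height = 3677 − 385 = 3292 px; one third is 1097.33 px.
The top-left point is one-third across and one-third down within the crop:
x = 1428 + 1 × 863.33 ≈ 2291; y = 385 + 1 × 1097.33 ≈ 1482.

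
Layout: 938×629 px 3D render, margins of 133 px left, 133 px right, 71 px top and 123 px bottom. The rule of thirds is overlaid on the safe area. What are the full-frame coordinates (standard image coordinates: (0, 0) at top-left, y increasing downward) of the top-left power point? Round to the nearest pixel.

Content width = 938 − 133 − 133 = 672 px; content height = 629 − 71 − 123 = 435 px.
Top-left is one-third across and one-third down within the safe area.
x = 133 + 1 × 672/3 = 133 + 224.00 ≈ 357
y = 71 + 1 × 435/3 = 71 + 145.00 ≈ 216

(357, 216)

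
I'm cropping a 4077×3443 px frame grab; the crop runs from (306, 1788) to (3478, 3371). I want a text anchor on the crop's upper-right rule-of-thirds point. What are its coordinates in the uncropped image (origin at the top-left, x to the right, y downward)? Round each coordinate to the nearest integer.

x = 2421 px, y = 2316 px

Crop width = 3478 − 306 = 3172 px; one third is 1057.33 px.
Crop height = 3371 − 1788 = 1583 px; one third is 527.67 px.
The upper-right point is two-thirds across and one-third down within the crop:
x = 306 + 2 × 1057.33 ≈ 2421; y = 1788 + 1 × 527.67 ≈ 2316.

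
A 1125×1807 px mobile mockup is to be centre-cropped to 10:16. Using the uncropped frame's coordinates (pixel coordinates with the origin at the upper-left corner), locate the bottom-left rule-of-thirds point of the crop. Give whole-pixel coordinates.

1125/1807 < 10/16, so the 10:16 crop keeps the full width 1125 and trims height to 1125 × 16/10 = 1800.00 px.
Top offset = (1807 − 1800.00)/2 = 3.50 px; left offset = 0.
Bottom-left is one-third across and two-thirds down within the crop:
x = 0.00 + 1 × 1125.00/3 ≈ 375; y = 3.50 + 2 × 1800.00/3 ≈ 1204.

(375, 1204)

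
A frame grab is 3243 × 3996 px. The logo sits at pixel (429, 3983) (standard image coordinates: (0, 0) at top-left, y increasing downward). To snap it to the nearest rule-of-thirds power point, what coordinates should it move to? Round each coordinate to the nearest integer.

(1081, 2664)

Third lines: x ∈ {1081, 2162}, y ∈ {1332, 2664}.
429 is closer to x = 1081; 3983 is closer to y = 2664.
So the nearest intersection is the lower-left power point.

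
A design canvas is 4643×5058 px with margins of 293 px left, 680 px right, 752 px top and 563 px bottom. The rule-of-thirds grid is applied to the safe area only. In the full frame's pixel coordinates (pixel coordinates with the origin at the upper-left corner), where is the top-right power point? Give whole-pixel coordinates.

Content width = 4643 − 293 − 680 = 3670 px; content height = 5058 − 752 − 563 = 3743 px.
Top-right is two-thirds across and one-third down within the safe area.
x = 293 + 2 × 3670/3 = 293 + 2446.67 ≈ 2740
y = 752 + 1 × 3743/3 = 752 + 1247.67 ≈ 2000

(2740, 2000)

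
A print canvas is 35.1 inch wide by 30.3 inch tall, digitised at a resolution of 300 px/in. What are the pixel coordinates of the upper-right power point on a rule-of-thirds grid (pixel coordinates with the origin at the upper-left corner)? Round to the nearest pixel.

x = 7020 px, y = 3030 px

In pixels the canvas is 35.1 × 300 = 10530 wide and 30.3 × 300 = 9090 tall.
The upper-right point is two-thirds across and one-third down:
x = 2 × 10530/3 ≈ 7020; y = 1 × 9090/3 ≈ 3030.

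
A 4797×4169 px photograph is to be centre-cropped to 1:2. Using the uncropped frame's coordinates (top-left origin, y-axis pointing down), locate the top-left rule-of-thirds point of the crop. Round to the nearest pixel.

4797/4169 > 1/2, so the 1:2 crop keeps the full height 4169 and trims width to 4169 × 1/2 = 2084.50 px.
Left offset = (4797 − 2084.50)/2 = 1356.25 px; top offset = 0.
Top-left is one-third across and one-third down within the crop:
x = 1356.25 + 1 × 2084.50/3 ≈ 2051; y = 0.00 + 1 × 4169.00/3 ≈ 1390.

x = 2051 px, y = 1390 px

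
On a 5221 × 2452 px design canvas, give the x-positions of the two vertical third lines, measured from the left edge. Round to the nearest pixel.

1740 px and 3481 px

5221 / 3 = 1740.33, so the vertical lines sit at one and two thirds of 5221.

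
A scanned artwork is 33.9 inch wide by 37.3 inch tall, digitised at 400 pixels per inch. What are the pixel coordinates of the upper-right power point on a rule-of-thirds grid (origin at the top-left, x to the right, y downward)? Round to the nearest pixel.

x = 9040 px, y = 4973 px

In pixels the canvas is 33.9 × 400 = 13560 wide and 37.3 × 400 = 14920 tall.
The upper-right point is two-thirds across and one-third down:
x = 2 × 13560/3 ≈ 9040; y = 1 × 14920/3 ≈ 4973.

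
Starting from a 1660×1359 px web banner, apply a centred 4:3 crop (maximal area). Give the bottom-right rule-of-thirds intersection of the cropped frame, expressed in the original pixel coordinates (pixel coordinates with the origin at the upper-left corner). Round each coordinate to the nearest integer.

(1107, 887)

1660/1359 < 4/3, so the 4:3 crop keeps the full width 1660 and trims height to 1660 × 3/4 = 1245.00 px.
Top offset = (1359 − 1245.00)/2 = 57.00 px; left offset = 0.
Bottom-right is two-thirds across and two-thirds down within the crop:
x = 0.00 + 2 × 1660.00/3 ≈ 1107; y = 57.00 + 2 × 1245.00/3 ≈ 887.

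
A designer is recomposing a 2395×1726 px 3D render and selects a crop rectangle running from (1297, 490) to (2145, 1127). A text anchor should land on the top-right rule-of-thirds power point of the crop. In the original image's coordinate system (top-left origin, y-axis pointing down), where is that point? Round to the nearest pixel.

Crop width = 2145 − 1297 = 848 px; one third is 282.67 px.
Crop height = 1127 − 490 = 637 px; one third is 212.33 px.
The top-right point is two-thirds across and one-third down within the crop:
x = 1297 + 2 × 282.67 ≈ 1862; y = 490 + 1 × 212.33 ≈ 702.

x = 1862 px, y = 702 px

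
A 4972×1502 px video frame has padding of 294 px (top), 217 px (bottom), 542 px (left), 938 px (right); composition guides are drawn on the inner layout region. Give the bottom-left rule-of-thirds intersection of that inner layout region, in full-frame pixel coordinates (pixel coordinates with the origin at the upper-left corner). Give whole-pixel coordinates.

x = 1706 px, y = 955 px

Content width = 4972 − 542 − 938 = 3492 px; content height = 1502 − 294 − 217 = 991 px.
Bottom-left is one-third across and two-thirds down within the inner layout region.
x = 542 + 1 × 3492/3 = 542 + 1164.00 ≈ 1706
y = 294 + 2 × 991/3 = 294 + 660.67 ≈ 955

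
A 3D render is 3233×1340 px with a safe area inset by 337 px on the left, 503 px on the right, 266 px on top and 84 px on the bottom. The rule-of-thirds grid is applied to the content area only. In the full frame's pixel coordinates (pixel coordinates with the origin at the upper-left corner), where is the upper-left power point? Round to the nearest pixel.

x = 1135 px, y = 596 px

Content width = 3233 − 337 − 503 = 2393 px; content height = 1340 − 266 − 84 = 990 px.
Upper-left is one-third across and one-third down within the content area.
x = 337 + 1 × 2393/3 = 337 + 797.67 ≈ 1135
y = 266 + 1 × 990/3 = 266 + 330.00 ≈ 596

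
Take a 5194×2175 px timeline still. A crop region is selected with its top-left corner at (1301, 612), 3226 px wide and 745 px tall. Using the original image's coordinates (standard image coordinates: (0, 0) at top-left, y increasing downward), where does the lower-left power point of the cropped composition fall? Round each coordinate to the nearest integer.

One third of the crop width 3226 is 1075.33 px.
One third of the crop height 745 is 248.33 px.
The lower-left point is one-third across and two-thirds down within the crop:
x = 1301 + 1 × 1075.33 ≈ 2376; y = 612 + 2 × 248.33 ≈ 1109.

x = 2376 px, y = 1109 px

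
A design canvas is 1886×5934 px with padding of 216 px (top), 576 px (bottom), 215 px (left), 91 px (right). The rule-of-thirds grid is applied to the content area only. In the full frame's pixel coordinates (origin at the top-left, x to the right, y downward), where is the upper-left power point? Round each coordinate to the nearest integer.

(742, 1930)

Content width = 1886 − 215 − 91 = 1580 px; content height = 5934 − 216 − 576 = 5142 px.
Upper-left is one-third across and one-third down within the content area.
x = 215 + 1 × 1580/3 = 215 + 526.67 ≈ 742
y = 216 + 1 × 5142/3 = 216 + 1714.00 ≈ 1930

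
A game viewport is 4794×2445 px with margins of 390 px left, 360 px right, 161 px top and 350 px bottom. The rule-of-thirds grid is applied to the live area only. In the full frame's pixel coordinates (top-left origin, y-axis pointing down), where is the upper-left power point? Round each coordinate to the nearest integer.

x = 1738 px, y = 806 px

Content width = 4794 − 390 − 360 = 4044 px; content height = 2445 − 161 − 350 = 1934 px.
Upper-left is one-third across and one-third down within the live area.
x = 390 + 1 × 4044/3 = 390 + 1348.00 ≈ 1738
y = 161 + 1 × 1934/3 = 161 + 644.67 ≈ 806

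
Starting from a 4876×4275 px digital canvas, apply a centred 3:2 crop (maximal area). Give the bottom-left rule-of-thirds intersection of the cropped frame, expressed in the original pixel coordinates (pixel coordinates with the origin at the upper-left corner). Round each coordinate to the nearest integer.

4876/4275 < 3/2, so the 3:2 crop keeps the full width 4876 and trims height to 4876 × 2/3 = 3250.67 px.
Top offset = (4275 − 3250.67)/2 = 512.17 px; left offset = 0.
Bottom-left is one-third across and two-thirds down within the crop:
x = 0.00 + 1 × 4876.00/3 ≈ 1625; y = 512.17 + 2 × 3250.67/3 ≈ 2679.

x = 1625 px, y = 2679 px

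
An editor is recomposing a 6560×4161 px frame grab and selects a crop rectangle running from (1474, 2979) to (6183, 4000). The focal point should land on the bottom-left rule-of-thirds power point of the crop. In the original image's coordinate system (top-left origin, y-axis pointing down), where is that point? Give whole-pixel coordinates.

Crop width = 6183 − 1474 = 4709 px; one third is 1569.67 px.
Crop height = 4000 − 2979 = 1021 px; one third is 340.33 px.
The bottom-left point is one-third across and two-thirds down within the crop:
x = 1474 + 1 × 1569.67 ≈ 3044; y = 2979 + 2 × 340.33 ≈ 3660.

(3044, 3660)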